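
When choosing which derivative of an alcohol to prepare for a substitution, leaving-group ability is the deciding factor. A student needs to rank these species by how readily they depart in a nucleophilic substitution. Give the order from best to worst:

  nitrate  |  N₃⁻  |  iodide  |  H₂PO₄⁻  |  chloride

A good leaving group is a weak base: the lower the pKₐ of its conjugate acid, the more readily it departs.
iodide: pKₐ(HI) ≈ -10
chloride: pKₐ(HCl) ≈ -7
nitrate: pKₐ(HNO₃) ≈ -1.3
H₂PO₄⁻: pKₐ(H₃PO₄) ≈ 2.1
N₃⁻: pKₐ(HN₃) ≈ 4.7

iodide > chloride > nitrate > H₂PO₄⁻ > N₃⁻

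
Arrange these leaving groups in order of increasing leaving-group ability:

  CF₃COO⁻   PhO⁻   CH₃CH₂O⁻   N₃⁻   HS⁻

CH₃CH₂O⁻ < PhO⁻ < HS⁻ < N₃⁻ < CF₃COO⁻

CF₃COO⁻: pKₐ(CF₃COOH) ≈ 0.2 — strongly electron-withdrawing CF₃ stabilises the carboxylate
N₃⁻: pKₐ(HN₃) ≈ 4.7
HS⁻: pKₐ(H₂S) ≈ 7
PhO⁻: pKₐ(C₆H₅OH (phenol)) ≈ 10
CH₃CH₂O⁻: pKₐ(CH₃CH₂OH) ≈ 16
Listed from poorest to best leaving group as asked.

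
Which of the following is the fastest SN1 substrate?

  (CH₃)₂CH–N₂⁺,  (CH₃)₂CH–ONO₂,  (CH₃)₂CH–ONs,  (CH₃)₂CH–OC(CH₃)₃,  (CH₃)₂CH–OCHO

The skeletons are identical, so relative rate is governed entirely by leaving-group ability.
Rank by basicity of the departing species: weakest base leaves most easily.
(CH₃)₂CH–N₂⁺ loses N₂: no meaningful conjugate acid; N₂ departs as an exceptionally stable neutral molecule
(CH₃)₂CH–ONs loses ONs⁻: pKₐ(p-O₂NC₆H₄SO₃H) ≈ -3.5
(CH₃)₂CH–ONO₂ loses NO₃⁻: pKₐ(HNO₃) ≈ -1.3
(CH₃)₂CH–OCHO loses HCOO⁻: pKₐ(HCOOH) ≈ 3.8
(CH₃)₂CH–OC(CH₃)₃ loses (CH₃)₃CO⁻: pKₐ(t-BuOH) ≈ 18

(CH₃)₂CH–N₂⁺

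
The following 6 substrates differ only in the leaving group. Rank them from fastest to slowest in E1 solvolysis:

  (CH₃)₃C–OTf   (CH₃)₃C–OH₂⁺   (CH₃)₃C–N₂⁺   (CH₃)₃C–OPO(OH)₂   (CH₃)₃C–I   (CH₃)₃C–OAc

The skeletons are identical, so relative rate is governed entirely by leaving-group ability.
A good leaving group is a weak base: the lower the pKₐ of its conjugate acid, the more readily it departs.
(CH₃)₃C–N₂⁺ loses N₂: no meaningful conjugate acid; N₂ departs as an exceptionally stable neutral molecule
(CH₃)₃C–OTf loses OTf⁻: pKₐ(CF₃SO₃H (triflic acid)) ≈ -14
(CH₃)₃C–I loses I⁻: pKₐ(HI) ≈ -10
(CH₃)₃C–OH₂⁺ loses H₂O: pKₐ(H₃O⁺) ≈ -1.7
(CH₃)₃C–OPO(OH)₂ loses H₂PO₄⁻: pKₐ(H₃PO₄) ≈ 2.1
(CH₃)₃C–OAc loses AcO⁻: pKₐ(CH₃COOH) ≈ 4.8

(CH₃)₃C–N₂⁺ > (CH₃)₃C–OTf > (CH₃)₃C–I > (CH₃)₃C–OH₂⁺ > (CH₃)₃C–OPO(OH)₂ > (CH₃)₃C–OAc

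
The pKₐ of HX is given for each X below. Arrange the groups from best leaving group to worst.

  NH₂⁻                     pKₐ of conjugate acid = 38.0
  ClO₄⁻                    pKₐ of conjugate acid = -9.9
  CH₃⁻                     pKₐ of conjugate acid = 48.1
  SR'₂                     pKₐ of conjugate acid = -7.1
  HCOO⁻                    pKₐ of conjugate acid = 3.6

ClO₄⁻ > SR'₂ > HCOO⁻ > NH₂⁻ > CH₃⁻

Lower conjugate-acid pKₐ ⇒ weaker base ⇒ better leaving group.
Sorting by the given values: ClO₄⁻ (-9.9), SR'₂ (-7.1), HCOO⁻ (3.6), NH₂⁻ (38.0), CH₃⁻ (48.1).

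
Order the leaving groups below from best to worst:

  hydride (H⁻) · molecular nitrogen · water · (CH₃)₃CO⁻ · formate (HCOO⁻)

molecular nitrogen > water > formate (HCOO⁻) > (CH₃)₃CO⁻ > hydride (H⁻)

molecular nitrogen: no meaningful conjugate acid; N₂ departs as an exceptionally stable neutral molecule
water: pKₐ(H₃O⁺) ≈ -1.7 — neutral; leaves from a protonated alcohol (R–OH₂⁺)
formate (HCOO⁻): pKₐ(HCOOH) ≈ 3.8 — resonance-stabilised carboxylate
(CH₃)₃CO⁻: pKₐ(t-BuOH) ≈ 18
hydride (H⁻): pKₐ(H₂) ≈ 36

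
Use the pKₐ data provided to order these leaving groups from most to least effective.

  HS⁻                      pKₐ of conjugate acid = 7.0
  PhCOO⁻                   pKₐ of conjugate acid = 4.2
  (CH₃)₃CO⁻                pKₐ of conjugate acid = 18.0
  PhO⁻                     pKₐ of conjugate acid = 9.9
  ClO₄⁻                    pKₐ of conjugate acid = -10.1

ClO₄⁻ > PhCOO⁻ > HS⁻ > PhO⁻ > (CH₃)₃CO⁻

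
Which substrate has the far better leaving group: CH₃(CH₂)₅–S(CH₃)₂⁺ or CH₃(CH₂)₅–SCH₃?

CH₃(CH₂)₅–S(CH₃)₂⁺

From CH₃(CH₂)₅–SCH₃ the departing group would be RS⁻ (pKₐ(RSH (a thiol)) ≈ 10.5). Moderately basic; rarely leaves without activation.
From CH₃(CH₂)₅–S(CH₃)₂⁺ the leaving group is SR'₂ (pKₐ(R'₂SH⁺) ≈ -7). Neutral; leaves from a sulfonium salt (R–SR'₂⁺).
(In practice CH₃(CH₂)₅–S(CH₃)₂⁺ is made from CH₃(CH₂)₅–SCH₃ by S-methylation with CH₃I, allowing neutral dimethyl sulfide, rather than methanethiolate, to depart.)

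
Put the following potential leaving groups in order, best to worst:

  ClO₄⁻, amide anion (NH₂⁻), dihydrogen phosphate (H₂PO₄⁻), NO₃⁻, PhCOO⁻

ClO₄⁻ > NO₃⁻ > dihydrogen phosphate (H₂PO₄⁻) > PhCOO⁻ > amide anion (NH₂⁻)

Leaving-group ability tracks the stability of the departed species; conjugate-acid pKₐ is the usual yardstick (lower pKₐ → better LG).
ClO₄⁻: pKₐ(HClO₄) ≈ -10
NO₃⁻: pKₐ(HNO₃) ≈ -1.3 — resonance-delocalised over three oxygens
dihydrogen phosphate (H₂PO₄⁻): pKₐ(H₃PO₄) ≈ 2.1 — moderate base; biological leaving group after further activation
PhCOO⁻: pKₐ(C₆H₅COOH) ≈ 4.2 — aryl carboxylate
amide anion (NH₂⁻): pKₐ(NH₃) ≈ 38 — extremely strong base; never a leaving group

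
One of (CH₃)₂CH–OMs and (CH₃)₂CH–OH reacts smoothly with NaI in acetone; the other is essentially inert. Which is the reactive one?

(CH₃)₂CH–OMs

From (CH₃)₂CH–OH the departing group would be OH⁻ (pKₐ(H₂O) ≈ 15.7). Strong base; essentially never leaves without prior activation.
From (CH₃)₂CH–OMs the leaving group is OMs⁻ (pKₐ(CH₃SO₃H (MsOH)) ≈ -1.9). Resonance-delocalised alkanesulfonate.
(In practice (CH₃)₂CH–OMs is made from (CH₃)₂CH–OH by treatment with MsCl / Et₃N, converting the hydroxyl into a mesylate.)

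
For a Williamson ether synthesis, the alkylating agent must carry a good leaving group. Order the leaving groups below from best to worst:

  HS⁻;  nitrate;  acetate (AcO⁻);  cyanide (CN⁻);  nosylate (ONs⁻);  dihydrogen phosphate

Leaving-group ability tracks the stability of the departed species; conjugate-acid pKₐ is the usual yardstick (lower pKₐ → better LG).
nosylate (ONs⁻): pKₐ(p-O₂NC₆H₄SO₃H) ≈ -3.5
nitrate: pKₐ(HNO₃) ≈ -1.3
dihydrogen phosphate: pKₐ(H₃PO₄) ≈ 2.1
acetate (AcO⁻): pKₐ(CH₃COOH) ≈ 4.8
HS⁻: pKₐ(H₂S) ≈ 7
cyanide (CN⁻): pKₐ(HCN) ≈ 9.2

nosylate (ONs⁻) > nitrate > dihydrogen phosphate > acetate (AcO⁻) > HS⁻ > cyanide (CN⁻)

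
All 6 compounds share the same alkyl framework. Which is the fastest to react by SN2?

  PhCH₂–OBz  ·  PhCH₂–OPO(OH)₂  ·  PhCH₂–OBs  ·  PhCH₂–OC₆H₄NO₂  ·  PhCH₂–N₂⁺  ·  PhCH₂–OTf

PhCH₂–N₂⁺

Same R in every case — rank the leaving groups.
The more stable X⁻ (or X) is on its own — i.e. the weaker a base it is — the better a leaving group it makes.
PhCH₂–N₂⁺ loses N₂: no meaningful conjugate acid; N₂ departs as an exceptionally stable neutral molecule
PhCH₂–OTf loses OTf⁻: pKₐ(CF₃SO₃H (triflic acid)) ≈ -14
PhCH₂–OBs loses OBs⁻: pKₐ(p-BrC₆H₄SO₃H) ≈ -2.8
PhCH₂–OPO(OH)₂ loses H₂PO₄⁻: pKₐ(H₃PO₄) ≈ 2.1
PhCH₂–OBz loses PhCOO⁻: pKₐ(C₆H₅COOH) ≈ 4.2
PhCH₂–OC₆H₄NO₂ loses p-O₂N–C₆H₄–O⁻: pKₐ(p-nitrophenol) ≈ 7.2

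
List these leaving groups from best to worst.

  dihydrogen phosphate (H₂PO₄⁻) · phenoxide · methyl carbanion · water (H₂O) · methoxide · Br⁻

Leaving-group ability tracks the stability of the departed species; conjugate-acid pKₐ is the usual yardstick (lower pKₐ → better LG).
Br⁻: pKₐ(HBr) ≈ -9 — weak base; good leaving group
water (H₂O): pKₐ(H₃O⁺) ≈ -1.7 — neutral; leaves from a protonated alcohol (R–OH₂⁺)
dihydrogen phosphate (H₂PO₄⁻): pKₐ(H₃PO₄) ≈ 2.1 — moderate base; biological leaving group after further activation
phenoxide: pKₐ(C₆H₅OH (phenol)) ≈ 10 — resonance into the ring helps, but still a poor LG
methoxide: pKₐ(CH₃OH) ≈ 15.5
methyl carbanion: pKₐ(CH₄) ≈ 48

Br⁻ > water (H₂O) > dihydrogen phosphate (H₂PO₄⁻) > phenoxide > methoxide > methyl carbanion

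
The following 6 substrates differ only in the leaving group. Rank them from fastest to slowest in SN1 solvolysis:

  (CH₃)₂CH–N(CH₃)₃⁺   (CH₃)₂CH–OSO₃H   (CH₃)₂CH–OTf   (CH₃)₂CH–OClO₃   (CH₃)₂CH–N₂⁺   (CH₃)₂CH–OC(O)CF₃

(CH₃)₂CH–N₂⁺ > (CH₃)₂CH–OTf > (CH₃)₂CH–OClO₃ > (CH₃)₂CH–OSO₃H > (CH₃)₂CH–OC(O)CF₃ > (CH₃)₂CH–N(CH₃)₃⁺

Identical carbon frameworks mean the comparison reduces to leaving-group quality.
The more stable X⁻ (or X) is on its own — i.e. the weaker a base it is — the better a leaving group it makes.
(CH₃)₂CH–N₂⁺ loses N₂: no meaningful conjugate acid; N₂ departs as an exceptionally stable neutral molecule
(CH₃)₂CH–OTf loses OTf⁻: pKₐ(CF₃SO₃H (triflic acid)) ≈ -14
(CH₃)₂CH–OClO₃ loses ClO₄⁻: pKₐ(HClO₄) ≈ -10
(CH₃)₂CH–OSO₃H loses HSO₄⁻: pKₐ(H₂SO₄) ≈ -3
(CH₃)₂CH–OC(O)CF₃ loses CF₃COO⁻: pKₐ(CF₃COOH) ≈ 0.2
(CH₃)₂CH–N(CH₃)₃⁺ loses NR'₃: pKₐ(R'₃NH⁺) ≈ 10.7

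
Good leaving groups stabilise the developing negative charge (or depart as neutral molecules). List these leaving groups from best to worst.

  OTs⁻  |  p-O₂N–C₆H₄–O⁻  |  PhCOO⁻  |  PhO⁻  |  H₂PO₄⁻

OTs⁻: pKₐ(p-CH₃C₆H₄SO₃H (TsOH)) ≈ -2.8
H₂PO₄⁻: pKₐ(H₃PO₄) ≈ 2.1 — moderate base; biological leaving group after further activation
PhCOO⁻: pKₐ(C₆H₅COOH) ≈ 4.2
p-O₂N–C₆H₄–O⁻: pKₐ(p-nitrophenol) ≈ 7.2
PhO⁻: pKₐ(C₆H₅OH (phenol)) ≈ 10

OTs⁻ > H₂PO₄⁻ > PhCOO⁻ > p-O₂N–C₆H₄–O⁻ > PhO⁻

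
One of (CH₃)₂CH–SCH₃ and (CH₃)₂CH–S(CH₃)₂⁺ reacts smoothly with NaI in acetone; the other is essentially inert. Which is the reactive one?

From (CH₃)₂CH–SCH₃ the departing group would be RS⁻ (pKₐ(RSH (a thiol)) ≈ 10.5). Moderately basic; rarely leaves without activation.
From (CH₃)₂CH–S(CH₃)₂⁺ the leaving group is SR'₂ (pKₐ(R'₂SH⁺) ≈ -7). Neutral; leaves from a sulfonium salt (R–SR'₂⁺).
(In practice (CH₃)₂CH–S(CH₃)₂⁺ is made from (CH₃)₂CH–SCH₃ by S-methylation with CH₃I, allowing neutral dimethyl sulfide, rather than methanethiolate, to depart.)

(CH₃)₂CH–S(CH₃)₂⁺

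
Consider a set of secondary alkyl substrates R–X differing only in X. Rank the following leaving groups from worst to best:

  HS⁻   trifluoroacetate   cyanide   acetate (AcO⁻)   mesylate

mesylate: pKₐ(CH₃SO₃H (MsOH)) ≈ -1.9 — resonance-delocalised alkanesulfonate
trifluoroacetate: pKₐ(CF₃COOH) ≈ 0.2
acetate (AcO⁻): pKₐ(CH₃COOH) ≈ 4.8 — resonance-stabilised but still a weak base
HS⁻: pKₐ(H₂S) ≈ 7
cyanide: pKₐ(HCN) ≈ 9.2 — sp carbon stabilises the charge somewhat, but still a poor LG
Reversing gives the worst-to-best order requested.

cyanide < HS⁻ < acetate (AcO⁻) < trifluoroacetate < mesylate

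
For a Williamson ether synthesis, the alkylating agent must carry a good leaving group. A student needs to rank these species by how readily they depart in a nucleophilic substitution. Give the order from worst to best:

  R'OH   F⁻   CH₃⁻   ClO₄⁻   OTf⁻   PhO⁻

CH₃⁻ < PhO⁻ < F⁻ < R'OH < ClO₄⁻ < OTf⁻

OTf⁻: pKₐ(CF₃SO₃H (triflic acid)) ≈ -14
ClO₄⁻: pKₐ(HClO₄) ≈ -10 — extremely weak base; rarely used for safety reasons
R'OH: pKₐ(R'OH₂⁺) ≈ -2.4 — neutral; leaves from a protonated ether (an oxonium ion, R–O(H)R'⁺)
F⁻: pKₐ(HF) ≈ 3.2 — small and strongly basic; the poor halide leaving group
PhO⁻: pKₐ(C₆H₅OH (phenol)) ≈ 10 — resonance into the ring helps, but still a poor LG
CH₃⁻: pKₐ(CH₄) ≈ 48 — unstabilised carbanion; the worst conceivable leaving group
The question asks for worst first, so the sequence is read in increasing leaving-group ability.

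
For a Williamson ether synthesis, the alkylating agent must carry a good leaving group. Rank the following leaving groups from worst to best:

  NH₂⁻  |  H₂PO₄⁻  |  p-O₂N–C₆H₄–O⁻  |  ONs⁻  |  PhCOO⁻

NH₂⁻ < p-O₂N–C₆H₄–O⁻ < PhCOO⁻ < H₂PO₄⁻ < ONs⁻

A good leaving group is a weak base: the lower the pKₐ of its conjugate acid, the more readily it departs.
ONs⁻: pKₐ(p-O₂NC₆H₄SO₃H) ≈ -3.5
H₂PO₄⁻: pKₐ(H₃PO₄) ≈ 2.1 — moderate base; biological leaving group after further activation
PhCOO⁻: pKₐ(C₆H₅COOH) ≈ 4.2 — aryl carboxylate
p-O₂N–C₆H₄–O⁻: pKₐ(p-nitrophenol) ≈ 7.2
NH₂⁻: pKₐ(NH₃) ≈ 38 — extremely strong base; never a leaving group
The question asks for worst first, so the sequence is read in increasing leaving-group ability.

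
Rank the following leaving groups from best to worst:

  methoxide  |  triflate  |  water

triflate > water > methoxide

The more stable X⁻ (or X) is on its own — i.e. the weaker a base it is — the better a leaving group it makes.
triflate: pKₐ(CF₃SO₃H (triflic acid)) ≈ -14 — charge spread over three oxygens and a CF₃ group; the premier leaving group in synthesis
water: pKₐ(H₃O⁺) ≈ -1.7 — neutral; leaves from a protonated alcohol (R–OH₂⁺)
methoxide: pKₐ(CH₃OH) ≈ 15.5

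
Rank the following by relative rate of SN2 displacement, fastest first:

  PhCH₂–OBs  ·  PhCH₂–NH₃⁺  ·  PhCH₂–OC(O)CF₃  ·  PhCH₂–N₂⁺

Identical carbon frameworks mean the comparison reduces to leaving-group quality.
A good leaving group is a weak base: the lower the pKₐ of its conjugate acid, the more readily it departs.
PhCH₂–N₂⁺ loses N₂: no meaningful conjugate acid; N₂ departs as an exceptionally stable neutral molecule
PhCH₂–OBs loses OBs⁻: pKₐ(p-BrC₆H₄SO₃H) ≈ -2.8
PhCH₂–OC(O)CF₃ loses CF₃COO⁻: pKₐ(CF₃COOH) ≈ 0.2
PhCH₂–NH₃⁺ loses NH₃: pKₐ(NH₄⁺) ≈ 9.2

PhCH₂–N₂⁺ > PhCH₂–OBs > PhCH₂–OC(O)CF₃ > PhCH₂–NH₃⁺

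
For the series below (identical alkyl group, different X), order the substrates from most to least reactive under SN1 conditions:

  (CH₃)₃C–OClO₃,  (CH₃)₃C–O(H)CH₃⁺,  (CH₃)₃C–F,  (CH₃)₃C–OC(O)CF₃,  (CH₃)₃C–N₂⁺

(CH₃)₃C–N₂⁺ > (CH₃)₃C–OClO₃ > (CH₃)₃C–O(H)CH₃⁺ > (CH₃)₃C–OC(O)CF₃ > (CH₃)₃C–F

The skeletons are identical, so relative rate is governed entirely by leaving-group ability.
Rank by basicity of the departing species: weakest base leaves most easily.
(CH₃)₃C–N₂⁺ loses N₂: no meaningful conjugate acid; N₂ departs as an exceptionally stable neutral molecule
(CH₃)₃C–OClO₃ loses ClO₄⁻: pKₐ(HClO₄) ≈ -10
(CH₃)₃C–O(H)CH₃⁺ loses R'OH: pKₐ(R'OH₂⁺) ≈ -2.4
(CH₃)₃C–OC(O)CF₃ loses CF₃COO⁻: pKₐ(CF₃COOH) ≈ 0.2
(CH₃)₃C–F loses F⁻: pKₐ(HF) ≈ 3.2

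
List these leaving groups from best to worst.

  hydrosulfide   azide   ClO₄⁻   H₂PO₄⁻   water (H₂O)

A good leaving group is a weak base: the lower the pKₐ of its conjugate acid, the more readily it departs.
ClO₄⁻: pKₐ(HClO₄) ≈ -10
water (H₂O): pKₐ(H₃O⁺) ≈ -1.7
H₂PO₄⁻: pKₐ(H₃PO₄) ≈ 2.1
azide: pKₐ(HN₃) ≈ 4.7 — linear, resonance-stabilised
hydrosulfide: pKₐ(H₂S) ≈ 7 — larger and more polarisable than the oxygen analogue

ClO₄⁻ > water (H₂O) > H₂PO₄⁻ > azide > hydrosulfide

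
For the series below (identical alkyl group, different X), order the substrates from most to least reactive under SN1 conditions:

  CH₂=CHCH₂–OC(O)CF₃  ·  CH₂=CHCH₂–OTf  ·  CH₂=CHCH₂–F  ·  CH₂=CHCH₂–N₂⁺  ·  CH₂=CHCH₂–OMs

Same R in every case — rank the leaving groups.
Rank by basicity of the departing species: weakest base leaves most easily.
CH₂=CHCH₂–N₂⁺ loses N₂: no meaningful conjugate acid; N₂ departs as an exceptionally stable neutral molecule
CH₂=CHCH₂–OTf loses OTf⁻: pKₐ(CF₃SO₃H (triflic acid)) ≈ -14
CH₂=CHCH₂–OMs loses OMs⁻: pKₐ(CH₃SO₃H (MsOH)) ≈ -1.9
CH₂=CHCH₂–OC(O)CF₃ loses CF₃COO⁻: pKₐ(CF₃COOH) ≈ 0.2
CH₂=CHCH₂–F loses F⁻: pKₐ(HF) ≈ 3.2

CH₂=CHCH₂–N₂⁺ > CH₂=CHCH₂–OTf > CH₂=CHCH₂–OMs > CH₂=CHCH₂–OC(O)CF₃ > CH₂=CHCH₂–F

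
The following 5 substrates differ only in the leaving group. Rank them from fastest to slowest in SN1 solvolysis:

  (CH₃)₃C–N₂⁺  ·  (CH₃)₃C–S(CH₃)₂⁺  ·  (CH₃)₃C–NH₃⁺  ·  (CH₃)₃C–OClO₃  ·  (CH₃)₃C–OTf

With the same alkyl group throughout, only the leaving group differentiates the rates.
Rank by basicity of the departing species: weakest base leaves most easily.
(CH₃)₃C–N₂⁺ loses N₂: no meaningful conjugate acid; N₂ departs as an exceptionally stable neutral molecule
(CH₃)₃C–OTf loses OTf⁻: pKₐ(CF₃SO₃H (triflic acid)) ≈ -14
(CH₃)₃C–OClO₃ loses ClO₄⁻: pKₐ(HClO₄) ≈ -10
(CH₃)₃C–S(CH₃)₂⁺ loses SR'₂: pKₐ(R'₂SH⁺) ≈ -7
(CH₃)₃C–NH₃⁺ loses NH₃: pKₐ(NH₄⁺) ≈ 9.2

(CH₃)₃C–N₂⁺ > (CH₃)₃C–OTf > (CH₃)₃C–OClO₃ > (CH₃)₃C–S(CH₃)₂⁺ > (CH₃)₃C–NH₃⁺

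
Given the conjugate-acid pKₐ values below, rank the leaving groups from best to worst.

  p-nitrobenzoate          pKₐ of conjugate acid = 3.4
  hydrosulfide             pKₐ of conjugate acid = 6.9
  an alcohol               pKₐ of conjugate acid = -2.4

an alcohol > p-nitrobenzoate > hydrosulfide

Lower conjugate-acid pKₐ ⇒ weaker base ⇒ better leaving group.
Sorting by the given values: an alcohol (-2.4), p-nitrobenzoate (3.4), hydrosulfide (6.9).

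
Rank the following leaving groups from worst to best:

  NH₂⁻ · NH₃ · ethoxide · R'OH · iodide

NH₂⁻ < ethoxide < NH₃ < R'OH < iodide

iodide: pKₐ(HI) ≈ -10
R'OH: pKₐ(R'OH₂⁺) ≈ -2.4
NH₃: pKₐ(NH₄⁺) ≈ 9.2
ethoxide: pKₐ(CH₃CH₂OH) ≈ 16
NH₂⁻: pKₐ(NH₃) ≈ 38
Reversing gives the worst-to-best order requested.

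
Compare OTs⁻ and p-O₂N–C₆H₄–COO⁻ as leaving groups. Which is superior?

OTs⁻ is the better leaving group.
pKₐ(p-CH₃C₆H₄SO₃H (TsOH)) ≈ -2.8 versus pKₐ(p-nitrobenzoic acid) ≈ 3.4: OTs⁻ is the much weaker base.
Resonance-delocalised arenesulfonate.

OTs⁻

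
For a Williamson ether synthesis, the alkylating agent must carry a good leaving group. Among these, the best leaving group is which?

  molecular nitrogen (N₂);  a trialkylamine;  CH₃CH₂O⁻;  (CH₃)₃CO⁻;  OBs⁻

Leaving-group ability tracks the stability of the departed species; conjugate-acid pKₐ is the usual yardstick (lower pKₐ → better LG).
molecular nitrogen (N₂): no meaningful conjugate acid; N₂ departs as an exceptionally stable neutral molecule
OBs⁻: pKₐ(p-BrC₆H₄SO₃H) ≈ -2.8
a trialkylamine: pKₐ(R'₃NH⁺) ≈ 10.7
CH₃CH₂O⁻: pKₐ(CH₃CH₂OH) ≈ 16
(CH₃)₃CO⁻: pKₐ(t-BuOH) ≈ 18

molecular nitrogen (N₂)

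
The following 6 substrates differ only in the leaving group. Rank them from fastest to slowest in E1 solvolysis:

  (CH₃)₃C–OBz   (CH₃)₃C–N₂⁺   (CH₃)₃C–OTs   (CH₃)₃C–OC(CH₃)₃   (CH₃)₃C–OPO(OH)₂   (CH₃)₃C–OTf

With the same alkyl group throughout, only the leaving group differentiates the rates.
The more stable X⁻ (or X) is on its own — i.e. the weaker a base it is — the better a leaving group it makes.
(CH₃)₃C–N₂⁺ loses N₂: no meaningful conjugate acid; N₂ departs as an exceptionally stable neutral molecule
(CH₃)₃C–OTf loses OTf⁻: pKₐ(CF₃SO₃H (triflic acid)) ≈ -14
(CH₃)₃C–OTs loses OTs⁻: pKₐ(p-CH₃C₆H₄SO₃H (TsOH)) ≈ -2.8
(CH₃)₃C–OPO(OH)₂ loses H₂PO₄⁻: pKₐ(H₃PO₄) ≈ 2.1
(CH₃)₃C–OBz loses PhCOO⁻: pKₐ(C₆H₅COOH) ≈ 4.2
(CH₃)₃C–OC(CH₃)₃ loses (CH₃)₃CO⁻: pKₐ(t-BuOH) ≈ 18

(CH₃)₃C–N₂⁺ > (CH₃)₃C–OTf > (CH₃)₃C–OTs > (CH₃)₃C–OPO(OH)₂ > (CH₃)₃C–OBz > (CH₃)₃C–OC(CH₃)₃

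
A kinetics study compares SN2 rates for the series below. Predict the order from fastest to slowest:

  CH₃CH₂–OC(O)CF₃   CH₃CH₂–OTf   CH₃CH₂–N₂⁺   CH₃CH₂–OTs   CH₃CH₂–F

CH₃CH₂–N₂⁺ > CH₃CH₂–OTf > CH₃CH₂–OTs > CH₃CH₂–OC(O)CF₃ > CH₃CH₂–F

Identical carbon frameworks mean the comparison reduces to leaving-group quality.
A good leaving group is a weak base: the lower the pKₐ of its conjugate acid, the more readily it departs.
CH₃CH₂–N₂⁺ loses N₂: no meaningful conjugate acid; N₂ departs as an exceptionally stable neutral molecule
CH₃CH₂–OTf loses OTf⁻: pKₐ(CF₃SO₃H (triflic acid)) ≈ -14
CH₃CH₂–OTs loses OTs⁻: pKₐ(p-CH₃C₆H₄SO₃H (TsOH)) ≈ -2.8
CH₃CH₂–OC(O)CF₃ loses CF₃COO⁻: pKₐ(CF₃COOH) ≈ 0.2
CH₃CH₂–F loses F⁻: pKₐ(HF) ≈ 3.2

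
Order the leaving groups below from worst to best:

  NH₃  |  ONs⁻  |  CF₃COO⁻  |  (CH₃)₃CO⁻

ONs⁻: pKₐ(p-O₂NC₆H₄SO₃H) ≈ -3.5
CF₃COO⁻: pKₐ(CF₃COOH) ≈ 0.2 — strongly electron-withdrawing CF₃ stabilises the carboxylate
NH₃: pKₐ(NH₄⁺) ≈ 9.2 — neutral but moderately basic; leaves from R–NH₃⁺
(CH₃)₃CO⁻: pKₐ(t-BuOH) ≈ 18 — bulky, strongly basic alkoxide
Reversing gives the worst-to-best order requested.

(CH₃)₃CO⁻ < NH₃ < CF₃COO⁻ < ONs⁻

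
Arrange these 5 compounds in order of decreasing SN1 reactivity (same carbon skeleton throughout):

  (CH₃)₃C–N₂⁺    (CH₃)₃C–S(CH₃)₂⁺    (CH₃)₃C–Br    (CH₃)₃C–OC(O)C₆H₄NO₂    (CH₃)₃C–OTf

(CH₃)₃C–N₂⁺ > (CH₃)₃C–OTf > (CH₃)₃C–Br > (CH₃)₃C–S(CH₃)₂⁺ > (CH₃)₃C–OC(O)C₆H₄NO₂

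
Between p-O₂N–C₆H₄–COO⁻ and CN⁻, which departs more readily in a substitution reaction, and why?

p-O₂N–C₆H₄–COO⁻

p-O₂N–C₆H₄–COO⁻ is the better leaving group.
pKₐ(p-nitrobenzoic acid) ≈ 3.4 versus pKₐ(HCN) ≈ 9.2: p-O₂N–C₆H₄–COO⁻ is the much weaker base.
Electron-withdrawing nitro group stabilises the carboxylate.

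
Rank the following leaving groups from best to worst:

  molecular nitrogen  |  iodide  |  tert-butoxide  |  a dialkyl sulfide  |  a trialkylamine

molecular nitrogen > iodide > a dialkyl sulfide > a trialkylamine > tert-butoxide

molecular nitrogen: no meaningful conjugate acid; N₂ departs as an exceptionally stable neutral molecule
iodide: pKₐ(HI) ≈ -10 — large, highly polarisable; very weak base
a dialkyl sulfide: pKₐ(R'₂SH⁺) ≈ -7 — neutral; leaves from a sulfonium salt (R–SR'₂⁺)
a trialkylamine: pKₐ(R'₃NH⁺) ≈ 10.7 — neutral but still a fairly strong base; Hofmann-elimination LG
tert-butoxide: pKₐ(t-BuOH) ≈ 18 — bulky, strongly basic alkoxide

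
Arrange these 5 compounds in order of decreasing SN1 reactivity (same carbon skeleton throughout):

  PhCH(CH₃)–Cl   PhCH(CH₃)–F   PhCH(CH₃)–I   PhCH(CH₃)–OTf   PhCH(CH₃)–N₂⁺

PhCH(CH₃)–N₂⁺ > PhCH(CH₃)–OTf > PhCH(CH₃)–I > PhCH(CH₃)–Cl > PhCH(CH₃)–F

With the same alkyl group throughout, only the leaving group differentiates the rates.
Rank by basicity of the departing species: weakest base leaves most easily.
PhCH(CH₃)–N₂⁺ loses N₂: no meaningful conjugate acid; N₂ departs as an exceptionally stable neutral molecule
PhCH(CH₃)–OTf loses OTf⁻: pKₐ(CF₃SO₃H (triflic acid)) ≈ -14
PhCH(CH₃)–I loses I⁻: pKₐ(HI) ≈ -10
PhCH(CH₃)–Cl loses Cl⁻: pKₐ(HCl) ≈ -7
PhCH(CH₃)–F loses F⁻: pKₐ(HF) ≈ 3.2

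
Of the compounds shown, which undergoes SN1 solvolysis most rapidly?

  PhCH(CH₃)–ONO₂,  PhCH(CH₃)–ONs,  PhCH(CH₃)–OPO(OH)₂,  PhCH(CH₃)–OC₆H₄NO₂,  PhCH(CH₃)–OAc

With the same alkyl group throughout, only the leaving group differentiates the rates.
The more stable X⁻ (or X) is on its own — i.e. the weaker a base it is — the better a leaving group it makes.
PhCH(CH₃)–ONs loses ONs⁻: pKₐ(p-O₂NC₆H₄SO₃H) ≈ -3.5
PhCH(CH₃)–ONO₂ loses NO₃⁻: pKₐ(HNO₃) ≈ -1.3
PhCH(CH₃)–OPO(OH)₂ loses H₂PO₄⁻: pKₐ(H₃PO₄) ≈ 2.1
PhCH(CH₃)–OAc loses AcO⁻: pKₐ(CH₃COOH) ≈ 4.8
PhCH(CH₃)–OC₆H₄NO₂ loses p-O₂N–C₆H₄–O⁻: pKₐ(p-nitrophenol) ≈ 7.2

PhCH(CH₃)–ONs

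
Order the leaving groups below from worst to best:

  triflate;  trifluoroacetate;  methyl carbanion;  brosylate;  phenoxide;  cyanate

methyl carbanion < phenoxide < cyanate < trifluoroacetate < brosylate < triflate

triflate: pKₐ(CF₃SO₃H (triflic acid)) ≈ -14
brosylate: pKₐ(p-BrC₆H₄SO₃H) ≈ -2.8
trifluoroacetate: pKₐ(CF₃COOH) ≈ 0.2 — strongly electron-withdrawing CF₃ stabilises the carboxylate
cyanate: pKₐ(HOCN) ≈ 3.5
phenoxide: pKₐ(C₆H₅OH (phenol)) ≈ 10 — resonance into the ring helps, but still a poor LG
methyl carbanion: pKₐ(CH₄) ≈ 48 — unstabilised carbanion; the worst conceivable leaving group
Listed from poorest to best leaving group as asked.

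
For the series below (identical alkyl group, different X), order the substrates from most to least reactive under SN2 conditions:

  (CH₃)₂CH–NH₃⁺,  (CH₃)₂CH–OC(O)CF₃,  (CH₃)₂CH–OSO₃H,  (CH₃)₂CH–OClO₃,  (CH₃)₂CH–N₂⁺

(CH₃)₂CH–N₂⁺ > (CH₃)₂CH–OClO₃ > (CH₃)₂CH–OSO₃H > (CH₃)₂CH–OC(O)CF₃ > (CH₃)₂CH–NH₃⁺

The skeletons are identical, so relative rate is governed entirely by leaving-group ability.
Leaving-group ability tracks the stability of the departed species; conjugate-acid pKₐ is the usual yardstick (lower pKₐ → better LG).
(CH₃)₂CH–N₂⁺ loses N₂: no meaningful conjugate acid; N₂ departs as an exceptionally stable neutral molecule
(CH₃)₂CH–OClO₃ loses ClO₄⁻: pKₐ(HClO₄) ≈ -10
(CH₃)₂CH–OSO₃H loses HSO₄⁻: pKₐ(H₂SO₄) ≈ -3
(CH₃)₂CH–OC(O)CF₃ loses CF₃COO⁻: pKₐ(CF₃COOH) ≈ 0.2
(CH₃)₂CH–NH₃⁺ loses NH₃: pKₐ(NH₄⁺) ≈ 9.2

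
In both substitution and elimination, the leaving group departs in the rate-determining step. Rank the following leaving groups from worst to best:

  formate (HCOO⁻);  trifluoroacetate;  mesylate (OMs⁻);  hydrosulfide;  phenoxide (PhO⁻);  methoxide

Leaving-group ability tracks the stability of the departed species; conjugate-acid pKₐ is the usual yardstick (lower pKₐ → better LG).
mesylate (OMs⁻): pKₐ(CH₃SO₃H (MsOH)) ≈ -1.9
trifluoroacetate: pKₐ(CF₃COOH) ≈ 0.2 — strongly electron-withdrawing CF₃ stabilises the carboxylate
formate (HCOO⁻): pKₐ(HCOOH) ≈ 3.8
hydrosulfide: pKₐ(H₂S) ≈ 7
phenoxide (PhO⁻): pKₐ(C₆H₅OH (phenol)) ≈ 10
methoxide: pKₐ(CH₃OH) ≈ 15.5 — strong base; alkoxides do not leave unassisted
The question asks for worst first, so the sequence is read in increasing leaving-group ability.

methoxide < phenoxide (PhO⁻) < hydrosulfide < formate (HCOO⁻) < trifluoroacetate < mesylate (OMs⁻)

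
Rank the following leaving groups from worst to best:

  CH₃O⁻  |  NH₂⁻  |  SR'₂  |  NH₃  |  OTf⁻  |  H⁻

Leaving-group ability tracks the stability of the departed species; conjugate-acid pKₐ is the usual yardstick (lower pKₐ → better LG).
OTf⁻: pKₐ(CF₃SO₃H (triflic acid)) ≈ -14
SR'₂: pKₐ(R'₂SH⁺) ≈ -7
NH₃: pKₐ(NH₄⁺) ≈ 9.2
CH₃O⁻: pKₐ(CH₃OH) ≈ 15.5
H⁻: pKₐ(H₂) ≈ 36
NH₂⁻: pKₐ(NH₃) ≈ 38
Listed from poorest to best leaving group as asked.

NH₂⁻ < H⁻ < CH₃O⁻ < NH₃ < SR'₂ < OTf⁻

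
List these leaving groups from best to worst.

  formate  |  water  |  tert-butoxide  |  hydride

water: pKₐ(H₃O⁺) ≈ -1.7
formate: pKₐ(HCOOH) ≈ 3.8 — resonance-stabilised carboxylate
tert-butoxide: pKₐ(t-BuOH) ≈ 18 — bulky, strongly basic alkoxide
hydride: pKₐ(H₂) ≈ 36 — extremely strong base; leaves only in special hydride-transfer contexts

water > formate > tert-butoxide > hydride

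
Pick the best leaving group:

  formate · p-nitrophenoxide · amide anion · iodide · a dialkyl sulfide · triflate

The more stable X⁻ (or X) is on its own — i.e. the weaker a base it is — the better a leaving group it makes.
triflate: pKₐ(CF₃SO₃H (triflic acid)) ≈ -14
iodide: pKₐ(HI) ≈ -10
a dialkyl sulfide: pKₐ(R'₂SH⁺) ≈ -7
formate: pKₐ(HCOOH) ≈ 3.8
p-nitrophenoxide: pKₐ(p-nitrophenol) ≈ 7.2
amide anion: pKₐ(NH₃) ≈ 38

triflate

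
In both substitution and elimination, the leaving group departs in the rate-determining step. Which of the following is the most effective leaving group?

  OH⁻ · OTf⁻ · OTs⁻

The more stable X⁻ (or X) is on its own — i.e. the weaker a base it is — the better a leaving group it makes.
OTf⁻: pKₐ(CF₃SO₃H (triflic acid)) ≈ -14
OTs⁻: pKₐ(p-CH₃C₆H₄SO₃H (TsOH)) ≈ -2.8
OH⁻: pKₐ(H₂O) ≈ 15.7

OTf⁻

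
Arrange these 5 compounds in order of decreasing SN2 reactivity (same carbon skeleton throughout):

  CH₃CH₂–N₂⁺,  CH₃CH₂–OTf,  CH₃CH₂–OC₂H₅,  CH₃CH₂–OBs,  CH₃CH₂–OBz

CH₃CH₂–N₂⁺ > CH₃CH₂–OTf > CH₃CH₂–OBs > CH₃CH₂–OBz > CH₃CH₂–OC₂H₅

The skeletons are identical, so relative rate is governed entirely by leaving-group ability.
Rank by basicity of the departing species: weakest base leaves most easily.
CH₃CH₂–N₂⁺ loses N₂: no meaningful conjugate acid; N₂ departs as an exceptionally stable neutral molecule
CH₃CH₂–OTf loses OTf⁻: pKₐ(CF₃SO₃H (triflic acid)) ≈ -14
CH₃CH₂–OBs loses OBs⁻: pKₐ(p-BrC₆H₄SO₃H) ≈ -2.8
CH₃CH₂–OBz loses PhCOO⁻: pKₐ(C₆H₅COOH) ≈ 4.2
CH₃CH₂–OC₂H₅ loses CH₃CH₂O⁻: pKₐ(CH₃CH₂OH) ≈ 16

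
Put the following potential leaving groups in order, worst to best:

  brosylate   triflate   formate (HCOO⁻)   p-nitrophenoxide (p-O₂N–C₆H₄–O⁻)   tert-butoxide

tert-butoxide < p-nitrophenoxide (p-O₂N–C₆H₄–O⁻) < formate (HCOO⁻) < brosylate < triflate

A good leaving group is a weak base: the lower the pKₐ of its conjugate acid, the more readily it departs.
triflate: pKₐ(CF₃SO₃H (triflic acid)) ≈ -14
brosylate: pKₐ(p-BrC₆H₄SO₃H) ≈ -2.8 — arenesulfonate with a p-bromo substituent
formate (HCOO⁻): pKₐ(HCOOH) ≈ 3.8 — resonance-stabilised carboxylate
p-nitrophenoxide (p-O₂N–C₆H₄–O⁻): pKₐ(p-nitrophenol) ≈ 7.2
tert-butoxide: pKₐ(t-BuOH) ≈ 18 — bulky, strongly basic alkoxide
Listed from poorest to best leaving group as asked.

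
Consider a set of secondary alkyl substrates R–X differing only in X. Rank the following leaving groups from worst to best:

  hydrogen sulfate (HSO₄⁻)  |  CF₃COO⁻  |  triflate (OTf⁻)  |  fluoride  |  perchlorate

fluoride < CF₃COO⁻ < hydrogen sulfate (HSO₄⁻) < perchlorate < triflate (OTf⁻)

A good leaving group is a weak base: the lower the pKₐ of its conjugate acid, the more readily it departs.
triflate (OTf⁻): pKₐ(CF₃SO₃H (triflic acid)) ≈ -14 — charge spread over three oxygens and a CF₃ group; the premier leaving group in synthesis
perchlorate: pKₐ(HClO₄) ≈ -10 — extremely weak base; rarely used for safety reasons
hydrogen sulfate (HSO₄⁻): pKₐ(H₂SO₄) ≈ -3 — conjugate base of a strong mineral acid
CF₃COO⁻: pKₐ(CF₃COOH) ≈ 0.2 — strongly electron-withdrawing CF₃ stabilises the carboxylate
fluoride: pKₐ(HF) ≈ 3.2 — small and strongly basic; the poor halide leaving group
Listed from poorest to best leaving group as asked.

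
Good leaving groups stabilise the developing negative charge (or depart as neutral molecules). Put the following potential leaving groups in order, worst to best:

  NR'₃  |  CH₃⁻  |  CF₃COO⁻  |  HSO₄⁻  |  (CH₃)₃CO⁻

CH₃⁻ < (CH₃)₃CO⁻ < NR'₃ < CF₃COO⁻ < HSO₄⁻

Leaving-group ability tracks the stability of the departed species; conjugate-acid pKₐ is the usual yardstick (lower pKₐ → better LG).
HSO₄⁻: pKₐ(H₂SO₄) ≈ -3
CF₃COO⁻: pKₐ(CF₃COOH) ≈ 0.2 — strongly electron-withdrawing CF₃ stabilises the carboxylate
NR'₃: pKₐ(R'₃NH⁺) ≈ 10.7 — neutral but still a fairly strong base; Hofmann-elimination LG
(CH₃)₃CO⁻: pKₐ(t-BuOH) ≈ 18 — bulky, strongly basic alkoxide
CH₃⁻: pKₐ(CH₄) ≈ 48
Listed from poorest to best leaving group as asked.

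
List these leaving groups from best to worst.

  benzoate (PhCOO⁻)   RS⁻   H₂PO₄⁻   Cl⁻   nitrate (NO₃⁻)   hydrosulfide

Cl⁻ > nitrate (NO₃⁻) > H₂PO₄⁻ > benzoate (PhCOO⁻) > hydrosulfide > RS⁻

Leaving-group ability tracks the stability of the departed species; conjugate-acid pKₐ is the usual yardstick (lower pKₐ → better LG).
Cl⁻: pKₐ(HCl) ≈ -7
nitrate (NO₃⁻): pKₐ(HNO₃) ≈ -1.3
H₂PO₄⁻: pKₐ(H₃PO₄) ≈ 2.1
benzoate (PhCOO⁻): pKₐ(C₆H₅COOH) ≈ 4.2
hydrosulfide: pKₐ(H₂S) ≈ 7
RS⁻: pKₐ(RSH (a thiol)) ≈ 10.5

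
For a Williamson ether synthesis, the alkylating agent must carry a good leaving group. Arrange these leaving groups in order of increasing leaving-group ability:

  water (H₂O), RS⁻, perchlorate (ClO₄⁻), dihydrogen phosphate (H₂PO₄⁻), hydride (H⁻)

A good leaving group is a weak base: the lower the pKₐ of its conjugate acid, the more readily it departs.
perchlorate (ClO₄⁻): pKₐ(HClO₄) ≈ -10
water (H₂O): pKₐ(H₃O⁺) ≈ -1.7
dihydrogen phosphate (H₂PO₄⁻): pKₐ(H₃PO₄) ≈ 2.1 — moderate base; biological leaving group after further activation
RS⁻: pKₐ(RSH (a thiol)) ≈ 10.5
hydride (H⁻): pKₐ(H₂) ≈ 36 — extremely strong base; leaves only in special hydride-transfer contexts
The question asks for worst first, so the sequence is read in increasing leaving-group ability.

hydride (H⁻) < RS⁻ < dihydrogen phosphate (H₂PO₄⁻) < water (H₂O) < perchlorate (ClO₄⁻)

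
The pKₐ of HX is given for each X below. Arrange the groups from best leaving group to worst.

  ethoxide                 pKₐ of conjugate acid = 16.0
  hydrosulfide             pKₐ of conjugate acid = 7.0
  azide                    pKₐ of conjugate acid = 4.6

Lower conjugate-acid pKₐ ⇒ weaker base ⇒ better leaving group.
Sorting by the given values: azide (4.6), hydrosulfide (7.0), ethoxide (16.0).

azide > hydrosulfide > ethoxide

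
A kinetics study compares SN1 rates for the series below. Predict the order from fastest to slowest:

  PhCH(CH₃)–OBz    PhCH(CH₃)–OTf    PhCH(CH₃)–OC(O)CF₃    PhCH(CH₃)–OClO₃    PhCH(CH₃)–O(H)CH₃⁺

Identical carbon frameworks mean the comparison reduces to leaving-group quality.
Leaving-group ability tracks the stability of the departed species; conjugate-acid pKₐ is the usual yardstick (lower pKₐ → better LG).
PhCH(CH₃)–OTf loses OTf⁻: pKₐ(CF₃SO₃H (triflic acid)) ≈ -14
PhCH(CH₃)–OClO₃ loses ClO₄⁻: pKₐ(HClO₄) ≈ -10
PhCH(CH₃)–O(H)CH₃⁺ loses R'OH: pKₐ(R'OH₂⁺) ≈ -2.4
PhCH(CH₃)–OC(O)CF₃ loses CF₃COO⁻: pKₐ(CF₃COOH) ≈ 0.2
PhCH(CH₃)–OBz loses PhCOO⁻: pKₐ(C₆H₅COOH) ≈ 4.2

PhCH(CH₃)–OTf > PhCH(CH₃)–OClO₃ > PhCH(CH₃)–O(H)CH₃⁺ > PhCH(CH₃)–OC(O)CF₃ > PhCH(CH₃)–OBz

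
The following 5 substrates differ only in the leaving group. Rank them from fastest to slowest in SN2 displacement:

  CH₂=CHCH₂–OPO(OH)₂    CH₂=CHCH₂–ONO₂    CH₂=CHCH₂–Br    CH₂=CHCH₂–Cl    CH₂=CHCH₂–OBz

Identical carbon frameworks mean the comparison reduces to leaving-group quality.
A good leaving group is a weak base: the lower the pKₐ of its conjugate acid, the more readily it departs.
CH₂=CHCH₂–Br loses Br⁻: pKₐ(HBr) ≈ -9
CH₂=CHCH₂–Cl loses Cl⁻: pKₐ(HCl) ≈ -7
CH₂=CHCH₂–ONO₂ loses NO₃⁻: pKₐ(HNO₃) ≈ -1.3
CH₂=CHCH₂–OPO(OH)₂ loses H₂PO₄⁻: pKₐ(H₃PO₄) ≈ 2.1
CH₂=CHCH₂–OBz loses PhCOO⁻: pKₐ(C₆H₅COOH) ≈ 4.2

CH₂=CHCH₂–Br > CH₂=CHCH₂–Cl > CH₂=CHCH₂–ONO₂ > CH₂=CHCH₂–OPO(OH)₂ > CH₂=CHCH₂–OBz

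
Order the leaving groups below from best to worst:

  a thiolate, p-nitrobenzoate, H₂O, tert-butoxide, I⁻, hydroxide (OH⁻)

I⁻ > H₂O > p-nitrobenzoate > a thiolate > hydroxide (OH⁻) > tert-butoxide

A good leaving group is a weak base: the lower the pKₐ of its conjugate acid, the more readily it departs.
I⁻: pKₐ(HI) ≈ -10
H₂O: pKₐ(H₃O⁺) ≈ -1.7
p-nitrobenzoate: pKₐ(p-nitrobenzoic acid) ≈ 3.4
a thiolate: pKₐ(RSH (a thiol)) ≈ 10.5
hydroxide (OH⁻): pKₐ(H₂O) ≈ 15.7
tert-butoxide: pKₐ(t-BuOH) ≈ 18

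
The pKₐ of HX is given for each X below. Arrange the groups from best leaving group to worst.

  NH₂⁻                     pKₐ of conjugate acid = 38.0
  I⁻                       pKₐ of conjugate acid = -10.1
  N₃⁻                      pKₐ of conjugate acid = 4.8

I⁻ > N₃⁻ > NH₂⁻

Lower conjugate-acid pKₐ ⇒ weaker base ⇒ better leaving group.
Sorting by the given values: I⁻ (-10.1), N₃⁻ (4.8), NH₂⁻ (38.0).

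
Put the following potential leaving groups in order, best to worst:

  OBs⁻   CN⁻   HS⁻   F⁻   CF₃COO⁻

OBs⁻ > CF₃COO⁻ > F⁻ > HS⁻ > CN⁻

Leaving-group ability tracks the stability of the departed species; conjugate-acid pKₐ is the usual yardstick (lower pKₐ → better LG).
OBs⁻: pKₐ(p-BrC₆H₄SO₃H) ≈ -2.8
CF₃COO⁻: pKₐ(CF₃COOH) ≈ 0.2
F⁻: pKₐ(HF) ≈ 3.2
HS⁻: pKₐ(H₂S) ≈ 7
CN⁻: pKₐ(HCN) ≈ 9.2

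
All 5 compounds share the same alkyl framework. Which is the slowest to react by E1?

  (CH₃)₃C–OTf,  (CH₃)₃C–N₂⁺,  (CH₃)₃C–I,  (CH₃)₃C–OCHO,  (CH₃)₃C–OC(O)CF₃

Same R in every case — rank the leaving groups.
A good leaving group is a weak base: the lower the pKₐ of its conjugate acid, the more readily it departs.
(CH₃)₃C–N₂⁺ loses N₂: no meaningful conjugate acid; N₂ departs as an exceptionally stable neutral molecule
(CH₃)₃C–OTf loses OTf⁻: pKₐ(CF₃SO₃H (triflic acid)) ≈ -14
(CH₃)₃C–I loses I⁻: pKₐ(HI) ≈ -10
(CH₃)₃C–OC(O)CF₃ loses CF₃COO⁻: pKₐ(CF₃COOH) ≈ 0.2
(CH₃)₃C–OCHO loses HCOO⁻: pKₐ(HCOOH) ≈ 3.8

(CH₃)₃C–OCHO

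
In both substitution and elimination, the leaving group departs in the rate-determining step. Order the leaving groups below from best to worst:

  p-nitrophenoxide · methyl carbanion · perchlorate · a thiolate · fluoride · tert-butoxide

Rank by basicity of the departing species: weakest base leaves most easily.
perchlorate: pKₐ(HClO₄) ≈ -10
fluoride: pKₐ(HF) ≈ 3.2
p-nitrophenoxide: pKₐ(p-nitrophenol) ≈ 7.2
a thiolate: pKₐ(RSH (a thiol)) ≈ 10.5
tert-butoxide: pKₐ(t-BuOH) ≈ 18
methyl carbanion: pKₐ(CH₄) ≈ 48

perchlorate > fluoride > p-nitrophenoxide > a thiolate > tert-butoxide > methyl carbanion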